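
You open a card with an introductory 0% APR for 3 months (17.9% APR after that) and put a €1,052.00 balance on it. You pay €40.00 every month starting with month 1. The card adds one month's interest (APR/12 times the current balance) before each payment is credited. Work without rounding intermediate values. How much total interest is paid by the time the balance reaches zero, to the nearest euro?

€222

Promo months 1–3 at r₀ = 0%/12 = 0; months 4+ at r₁ = 17.9%/12 = 0.0149167.
After month 3 (no interest yet): B = €1,052.00 − 3·€40.00 = €932.00.
Then at r₁ with €40.00/mo: n₂ = −ln(1 − r₁·B/P)/ln(1+r₁) ≈ 28.84 → 29 more payments.
Total paid = 31·€40.00 + €33.68 = €1,273.68; interest = €1,273.68 − €1,052.00 = €221.68.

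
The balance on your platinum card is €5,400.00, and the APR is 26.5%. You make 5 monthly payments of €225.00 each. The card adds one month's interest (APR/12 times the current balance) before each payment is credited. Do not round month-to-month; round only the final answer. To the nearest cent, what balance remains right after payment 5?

€4,847.38

Monthly rate r = 26.5%/12 = 2.20833% = 0.0220833.
Each month: B ← B·(1+r) − €225.00.
Month 1: interest €119.25; balance after payment €5,294.25.
Month 2: interest €116.91; balance after payment €5,186.16.
Month 3: interest €114.53; balance after payment €5,075.69.
Month 4: interest €112.09; balance after payment €4,962.78.
Month 5: interest €109.59; balance after payment €4,847.38.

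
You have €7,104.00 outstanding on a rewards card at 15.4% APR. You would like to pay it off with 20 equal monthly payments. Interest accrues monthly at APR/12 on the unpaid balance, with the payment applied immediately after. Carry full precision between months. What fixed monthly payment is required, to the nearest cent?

Monthly rate r = 15.4%/12 = 1.28333% = 0.0128333.
Level-payment amortization: P = B₀·r / (1 − (1+r)^(−n)) = 7104.00·0.0128333 / (1 − 1.01283^(−20)).
Denominator 1 − (1+r)^(−20) = 0.2251096.
P = 91.168 / 0.2251096 ≈ 404.99.

€404.99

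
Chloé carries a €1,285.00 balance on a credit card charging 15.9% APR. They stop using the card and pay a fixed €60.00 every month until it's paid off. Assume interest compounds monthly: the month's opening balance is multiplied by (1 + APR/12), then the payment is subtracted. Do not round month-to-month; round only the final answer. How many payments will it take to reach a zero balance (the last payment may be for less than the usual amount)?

26 payments

Monthly rate r = 15.9%/12 = 1.325% = 0.01325.
Recurrence: B ← B·(1+r) − €60.00.
Month 1: interest €17.03; balance after payment €1,242.03.
Month 2: interest €16.46; balance after payment €1,198.48.
Closed form: n = −ln(1 − rB₀/P)/ln(1+r) = −ln(0.71623)/ln(1.01325) ≈ 25.356, so the balance reaches zero during payment 26.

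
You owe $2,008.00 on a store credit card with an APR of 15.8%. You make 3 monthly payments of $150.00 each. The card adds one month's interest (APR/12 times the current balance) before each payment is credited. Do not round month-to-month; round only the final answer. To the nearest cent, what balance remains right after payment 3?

$1,632.41

Monthly rate r = 15.8%/12 = 1.31667% = 0.0131667.
Each month: B ← B·(1+r) − $150.00.
Month 1: interest $26.44; balance after payment $1,884.44.
Month 2: interest $24.81; balance after payment $1,759.25.
Month 3: interest $23.16; balance after payment $1,632.41.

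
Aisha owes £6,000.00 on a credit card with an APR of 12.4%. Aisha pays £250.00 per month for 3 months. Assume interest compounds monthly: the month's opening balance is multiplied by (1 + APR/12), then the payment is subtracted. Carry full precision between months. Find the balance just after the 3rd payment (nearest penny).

£5,430.15

Monthly rate r = 12.4%/12 = 1.03333% = 0.0103333.
Each month: B ← B·(1+r) − £250.00.
Month 1: interest £62.00; balance after payment £5,812.00.
Month 2: interest £60.06; balance after payment £5,622.06.
Month 3: interest £58.09; balance after payment £5,430.15.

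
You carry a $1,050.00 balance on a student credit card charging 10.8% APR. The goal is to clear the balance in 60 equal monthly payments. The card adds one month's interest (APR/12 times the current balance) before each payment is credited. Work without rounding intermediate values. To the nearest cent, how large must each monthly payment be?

$22.72

Monthly rate r = 10.8%/12 = 0.9% = 0.009.
Level-payment amortization: P = B₀·r / (1 − (1+r)^(−n)) = 1050.00·0.009 / (1 − 1.009^(−60)).
Denominator 1 − (1+r)^(−60) = 0.415842407.
P = 9.45 / 0.415842407 ≈ 22.72.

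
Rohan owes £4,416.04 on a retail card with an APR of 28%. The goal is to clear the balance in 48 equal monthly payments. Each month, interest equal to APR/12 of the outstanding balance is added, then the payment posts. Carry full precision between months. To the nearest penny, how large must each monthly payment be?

Monthly rate r = 28%/12 = 2.33333% = 0.0233333.
Level-payment amortization: P = B₀·r / (1 − (1+r)^(−n)) = 4416.04·0.0233333 / (1 − 1.02333^(−48)).
Denominator 1 − (1+r)^(−48) = 0.669494871.
P = 103.041 / 0.669494871 ≈ 153.91.

£153.91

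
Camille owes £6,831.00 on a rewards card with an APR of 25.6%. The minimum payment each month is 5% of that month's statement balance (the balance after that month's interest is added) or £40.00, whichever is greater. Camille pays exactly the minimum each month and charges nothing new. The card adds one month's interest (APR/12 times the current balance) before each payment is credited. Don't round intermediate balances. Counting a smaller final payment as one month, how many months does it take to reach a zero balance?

98 months

Monthly rate r = 25.6%/12 = 2.13333% = 0.0213333.
While 5% of the post-interest balance exceeds £40.00, each month B ← (B·(1+r))·(1 − 0.05), i.e. B shrinks by the factor (1+r)·0.95 = 0.97027.
This holds for months 1–72. Entering month 73 the balance is £777.40; 5% of the post-interest balance is now below £40.00, so the flat £40.00 minimum applies from here.
From month 73 a fixed £40.00 at rate r clears £777.40 in 26 more payments. Total: 72 + 26 = 98 months.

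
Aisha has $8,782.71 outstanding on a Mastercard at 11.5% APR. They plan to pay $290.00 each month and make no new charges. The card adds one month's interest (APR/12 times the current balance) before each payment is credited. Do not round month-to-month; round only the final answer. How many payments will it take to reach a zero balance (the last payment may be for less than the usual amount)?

36 months

Monthly rate r = 11.5%/12 = 0.958333% = 0.00958333.
Recurrence: B ← B·(1+r) − $290.00.
Month 1: interest $84.17; balance after payment $8,576.88.
Month 2: interest $82.20; balance after payment $8,369.07.
Closed form: n = −ln(1 − rB₀/P)/ln(1+r) = −ln(0.70977)/ln(1.00958) ≈ 35.944, so the balance reaches zero during payment 36.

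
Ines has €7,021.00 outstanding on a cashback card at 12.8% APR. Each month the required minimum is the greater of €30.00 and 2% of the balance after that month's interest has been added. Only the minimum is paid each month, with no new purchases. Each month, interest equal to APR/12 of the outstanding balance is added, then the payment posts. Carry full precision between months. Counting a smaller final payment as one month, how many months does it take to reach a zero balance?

233 months

Monthly rate r = 12.8%/12 = 1.06667% = 0.0106667.
While 2% of the post-interest balance exceeds €30.00, each month B ← (B·(1+r))·(1 − 0.02), i.e. B shrinks by the factor (1+r)·0.98 = 0.99045.
This holds for months 1–163. Entering month 164 the balance is €1,470.09; 2% of the post-interest balance is now below €30.00, so the flat €30.00 minimum applies from here.
From month 164 a fixed €30.00 at rate r clears €1,470.09 in 70 more payments. Total: 163 + 70 = 233 months.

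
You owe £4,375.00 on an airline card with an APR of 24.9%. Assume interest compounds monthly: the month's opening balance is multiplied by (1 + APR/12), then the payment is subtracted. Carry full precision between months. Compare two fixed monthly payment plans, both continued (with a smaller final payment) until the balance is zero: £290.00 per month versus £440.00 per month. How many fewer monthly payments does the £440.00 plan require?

Monthly rate r = 24.9%/12 = 2.075% = 0.02075.
At £290.00/mo: n = ⌈−ln(1 − rB₀/P)/ln(1+r)⌉ = 19 payments (last £82.50); total interest = total paid − £4,375.00 = £927.50.
At £440.00/mo: 12 payments (last £111.44); total interest £576.44.
Payments saved = 19 − 12 = 7.

7 fewer payments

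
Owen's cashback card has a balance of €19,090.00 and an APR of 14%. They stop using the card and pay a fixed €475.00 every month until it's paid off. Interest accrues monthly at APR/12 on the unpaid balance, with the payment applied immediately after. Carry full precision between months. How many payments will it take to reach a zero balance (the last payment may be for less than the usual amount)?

55 payments

Monthly rate r = 14%/12 = 1.16667% = 0.0116667.
Recurrence: B ← B·(1+r) − €475.00.
Month 1: interest €222.72; balance after payment €18,837.72.
Month 2: interest €219.77; balance after payment €18,582.49.
Closed form: n = −ln(1 − rB₀/P)/ln(1+r) = −ln(0.53112)/ln(1.01167) ≈ 54.553, so the balance reaches zero during payment 55.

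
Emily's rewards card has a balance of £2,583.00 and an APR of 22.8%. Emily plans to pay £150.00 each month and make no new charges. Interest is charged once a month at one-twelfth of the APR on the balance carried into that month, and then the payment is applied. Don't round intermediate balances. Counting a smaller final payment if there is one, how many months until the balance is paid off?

22 payments

Monthly rate r = 22.8%/12 = 1.9% = 0.019.
Recurrence: B ← B·(1+r) − £150.00.
Month 1: interest £49.08; balance after payment £2,482.08.
Month 2: interest £47.16; balance after payment £2,379.24.
Closed form: n = −ln(1 − rB₀/P)/ln(1+r) = −ln(0.67282)/ln(1.019) ≈ 21.054, so the balance reaches zero during payment 22.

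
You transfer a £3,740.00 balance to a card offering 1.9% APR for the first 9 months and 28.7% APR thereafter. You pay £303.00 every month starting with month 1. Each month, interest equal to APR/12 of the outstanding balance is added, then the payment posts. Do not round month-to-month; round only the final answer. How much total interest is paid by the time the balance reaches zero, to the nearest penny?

Promo months 1–9 at r₀ = 1.9%/12 = 0.00158333; months 10+ at r₁ = 28.7%/12 = 0.0239167.
After month 9: iterate B ← B·(1+r₀) − £303.00 for 9 months → £1,049.30.
Then at r₁ with £303.00/mo: n₂ = −ln(1 − r₁·B/P)/ln(1+r₁) ≈ 3.66 → 4 more payments.
Total paid = 12·£303.00 + £200.16 = £3,836.16; interest = £3,836.16 − £3,740.00 = £96.16.

£96.16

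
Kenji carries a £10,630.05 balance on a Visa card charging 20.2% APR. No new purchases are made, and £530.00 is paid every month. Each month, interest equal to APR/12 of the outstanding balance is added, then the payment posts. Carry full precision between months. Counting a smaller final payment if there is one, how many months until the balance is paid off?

Monthly rate r = 20.2%/12 = 1.68333% = 0.0168333.
Recurrence: B ← B·(1+r) − £530.00.
Month 1: interest £178.94; balance after payment £10,278.99.
Month 2: interest £173.03; balance after payment £9,922.02.
Closed form: n = −ln(1 − rB₀/P)/ln(1+r) = −ln(0.66238)/ln(1.01683) ≈ 24.676, so the balance reaches zero during payment 25.

25 payments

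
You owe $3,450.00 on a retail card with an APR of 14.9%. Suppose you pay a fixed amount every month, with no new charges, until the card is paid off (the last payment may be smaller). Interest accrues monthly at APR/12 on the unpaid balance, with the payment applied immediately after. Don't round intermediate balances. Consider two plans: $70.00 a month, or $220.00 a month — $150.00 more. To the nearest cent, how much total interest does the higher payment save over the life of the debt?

$1,508.87

Monthly rate r = 14.9%/12 = 1.24167% = 0.0124167.
At $70.00/mo: n = ⌈−ln(1 − rB₀/P)/ln(1+r)⌉ = 77 payments (last $50.02); total interest = total paid − $3,450.00 = $1,920.02.
At $220.00/mo: 18 payments (last $121.15); total interest $411.15.
Interest saved = $1,920.02 − $411.15 = $1,508.87.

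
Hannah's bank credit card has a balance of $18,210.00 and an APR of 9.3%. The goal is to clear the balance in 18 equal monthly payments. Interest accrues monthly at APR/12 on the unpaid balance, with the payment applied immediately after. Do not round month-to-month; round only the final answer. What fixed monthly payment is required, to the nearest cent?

$1,087.78

Monthly rate r = 9.3%/12 = 0.775% = 0.00775.
Level-payment amortization: P = B₀·r / (1 − (1+r)^(−n)) = 18210.00·0.00775 / (1 − 1.00775^(−18)).
Denominator 1 − (1+r)^(−18) = 0.129739089.
P = 141.128 / 0.129739089 ≈ 1087.78.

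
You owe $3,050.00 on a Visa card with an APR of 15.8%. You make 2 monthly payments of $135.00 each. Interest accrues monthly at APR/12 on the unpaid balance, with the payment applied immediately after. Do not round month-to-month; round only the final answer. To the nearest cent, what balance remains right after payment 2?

$2,859.07

Monthly rate r = 15.8%/12 = 1.31667% = 0.0131667.
Each month: B ← B·(1+r) − $135.00.
Month 1: interest $40.16; balance after payment $2,955.16.
Month 2: interest $38.91; balance after payment $2,859.07.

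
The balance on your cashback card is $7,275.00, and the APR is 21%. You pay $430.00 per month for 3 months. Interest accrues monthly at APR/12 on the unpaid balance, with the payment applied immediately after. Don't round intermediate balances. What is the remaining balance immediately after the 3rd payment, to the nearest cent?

$6,350.95

Monthly rate r = 21%/12 = 1.75% = 0.0175.
Each month: B ← B·(1+r) − $430.00.
Month 1: interest $127.31; balance after payment $6,972.31.
Month 2: interest $122.02; balance after payment $6,664.33.
Month 3: interest $116.63; balance after payment $6,350.95.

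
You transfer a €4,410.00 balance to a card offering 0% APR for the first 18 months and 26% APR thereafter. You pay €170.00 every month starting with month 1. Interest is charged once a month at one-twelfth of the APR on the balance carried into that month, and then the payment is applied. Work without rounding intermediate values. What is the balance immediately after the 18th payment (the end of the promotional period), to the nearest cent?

Promo months 1–18 at r₀ = 0%/12 = 0; months 19+ at r₁ = 26%/12 = 0.0216667.
After month 18 (no interest yet): B = €4,410.00 − 18·€170.00 = €1,350.00.

€1,350.00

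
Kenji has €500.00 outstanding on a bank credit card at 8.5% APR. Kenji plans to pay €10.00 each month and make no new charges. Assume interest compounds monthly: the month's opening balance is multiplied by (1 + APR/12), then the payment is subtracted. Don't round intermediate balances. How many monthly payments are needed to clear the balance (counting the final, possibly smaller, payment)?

62 payments

Monthly rate r = 8.5%/12 = 0.708333% = 0.00708333.
Recurrence: B ← B·(1+r) − €10.00.
Month 1: interest €3.54; balance after payment €493.54.
Month 2: interest €3.50; balance after payment €487.04.
Closed form: n = −ln(1 − rB₀/P)/ln(1+r) = −ln(0.64583)/ln(1.00708) ≈ 61.943, so the balance reaches zero during payment 62.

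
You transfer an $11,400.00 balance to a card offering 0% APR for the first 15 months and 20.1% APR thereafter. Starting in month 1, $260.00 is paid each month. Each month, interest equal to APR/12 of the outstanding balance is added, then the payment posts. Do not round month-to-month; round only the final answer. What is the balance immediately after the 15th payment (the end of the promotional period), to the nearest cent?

$7,500.00

Promo months 1–15 at r₀ = 0%/12 = 0; months 16+ at r₁ = 20.1%/12 = 0.01675.
After month 15 (no interest yet): B = $11,400.00 − 15·$260.00 = $7,500.00.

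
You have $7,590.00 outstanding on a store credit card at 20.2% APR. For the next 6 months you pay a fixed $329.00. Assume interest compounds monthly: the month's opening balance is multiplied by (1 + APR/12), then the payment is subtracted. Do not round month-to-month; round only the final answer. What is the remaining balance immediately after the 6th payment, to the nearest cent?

$6,330.62

Monthly rate r = 20.2%/12 = 1.68333% = 0.0168333.
Each month: B ← B·(1+r) − $329.00.
Month 1: interest $127.76; balance after payment $7,388.77.
Month 2: interest $124.38; balance after payment $7,184.14.
Month 3: interest $120.93; balance after payment $6,976.08.
Month 4: interest $117.43; balance after payment $6,764.51.
Month 5: interest $113.87; balance after payment $6,549.38.
Month 6: interest $110.25; balance after payment $6,330.62.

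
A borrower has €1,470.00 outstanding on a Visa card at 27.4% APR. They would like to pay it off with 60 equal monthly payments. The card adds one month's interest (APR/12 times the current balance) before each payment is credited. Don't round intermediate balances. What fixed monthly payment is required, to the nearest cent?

Monthly rate r = 27.4%/12 = 2.28333% = 0.0228333.
Level-payment amortization: P = B₀·r / (1 − (1+r)^(−n)) = 1470.00·0.0228333 / (1 − 1.02283^(−60)).
Denominator 1 − (1+r)^(−60) = 0.741947764.
P = 33.565 / 0.741947764 ≈ 45.24.

€45.24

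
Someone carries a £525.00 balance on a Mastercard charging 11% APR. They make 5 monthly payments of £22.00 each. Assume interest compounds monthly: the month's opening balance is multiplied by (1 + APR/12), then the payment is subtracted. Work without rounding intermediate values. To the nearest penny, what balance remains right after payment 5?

Monthly rate r = 11%/12 = 0.916667% = 0.00916667.
Each month: B ← B·(1+r) − £22.00.
Month 1: interest £4.81; balance after payment £507.81.
Month 2: interest £4.65; balance after payment £490.47.
Month 3: interest £4.50; balance after payment £472.96.
Month 4: interest £4.34; balance after payment £455.30.
Month 5: interest £4.17; balance after payment £437.47.

£437.47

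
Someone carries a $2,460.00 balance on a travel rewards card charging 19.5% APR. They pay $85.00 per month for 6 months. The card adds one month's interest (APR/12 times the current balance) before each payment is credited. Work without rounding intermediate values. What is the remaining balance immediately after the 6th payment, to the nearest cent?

$2,178.63

Monthly rate r = 19.5%/12 = 1.625% = 0.01625.
Each month: B ← B·(1+r) − $85.00.
Month 1: interest $39.98; balance after payment $2,414.97.
Month 2: interest $39.24; balance after payment $2,369.22.
Month 3: interest $38.50; balance after payment $2,322.72.
Month 4: interest $37.74; balance after payment $2,275.46.
Month 5: interest $36.98; balance after payment $2,227.44.
Month 6: interest $36.20; balance after payment $2,178.63.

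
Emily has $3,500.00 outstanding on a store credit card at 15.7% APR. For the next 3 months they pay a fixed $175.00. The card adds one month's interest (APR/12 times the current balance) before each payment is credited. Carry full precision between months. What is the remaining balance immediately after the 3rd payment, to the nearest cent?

Monthly rate r = 15.7%/12 = 1.30833% = 0.0130833.
Each month: B ← B·(1+r) − $175.00.
Month 1: interest $45.79; balance after payment $3,370.79.
Month 2: interest $44.10; balance after payment $3,239.89.
Month 3: interest $42.39; balance after payment $3,107.28.

$3,107.28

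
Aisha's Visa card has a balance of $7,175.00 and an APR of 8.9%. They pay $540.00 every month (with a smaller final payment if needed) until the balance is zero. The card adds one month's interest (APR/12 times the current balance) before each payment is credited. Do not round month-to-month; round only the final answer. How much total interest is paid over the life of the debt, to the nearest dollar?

$407

Monthly rate r = 8.9%/12 = 0.741667% = 0.00741667.
Payoff takes n = ⌈−ln(1 − rB₀/P)/ln(1+r)⌉ = ⌈14.040⌉ = 15 payments; the last is $21.68.
Total paid = 14·$540.00 + $21.68 = $7,581.68.
Total interest = total paid − principal = $7,581.68 − $7,175.00 = $406.68.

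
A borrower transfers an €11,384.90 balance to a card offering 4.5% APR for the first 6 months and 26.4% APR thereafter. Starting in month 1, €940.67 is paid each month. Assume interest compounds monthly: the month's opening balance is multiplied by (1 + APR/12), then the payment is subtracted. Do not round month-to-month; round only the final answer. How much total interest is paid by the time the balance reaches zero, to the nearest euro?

€733

Promo months 1–6 at r₀ = 4.5%/12 = 0.00375; months 7+ at r₁ = 26.4%/12 = 0.022.
After month 6: iterate B ← B·(1+r₀) − €940.67 for 6 months → €5,946.28.
Then at r₁ with €940.67/mo: n₂ = −ln(1 − r₁·B/P)/ln(1+r₁) ≈ 6.88 → 7 more payments.
Total paid = 12·€940.67 + €829.81 = €12,117.85; interest = €12,117.85 − €11,384.90 = €732.95.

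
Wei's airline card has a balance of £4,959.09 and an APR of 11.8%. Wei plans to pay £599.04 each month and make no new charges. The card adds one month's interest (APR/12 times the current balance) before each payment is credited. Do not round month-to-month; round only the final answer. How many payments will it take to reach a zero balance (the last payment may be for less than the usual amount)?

9 months

Monthly rate r = 11.8%/12 = 0.983333% = 0.00983333.
Recurrence: B ← B·(1+r) − £599.04.
Month 1: interest £48.76; balance after payment £4,408.81.
Month 2: interest £43.35; balance after payment £3,853.13.
Closed form: n = −ln(1 − rB₀/P)/ln(1+r) = −ln(0.9186)/ln(1.00983) ≈ 8.677, so the balance reaches zero during payment 9.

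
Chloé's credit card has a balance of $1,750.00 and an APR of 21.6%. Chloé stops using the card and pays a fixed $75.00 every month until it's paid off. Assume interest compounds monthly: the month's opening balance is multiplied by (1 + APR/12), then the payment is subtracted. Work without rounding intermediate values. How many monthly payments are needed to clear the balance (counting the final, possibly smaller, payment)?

Monthly rate r = 21.6%/12 = 1.8% = 0.018.
Recurrence: B ← B·(1+r) − $75.00.
Month 1: interest $31.50; balance after payment $1,706.50.
Month 2: interest $30.72; balance after payment $1,662.22.
Closed form: n = −ln(1 − rB₀/P)/ln(1+r) = −ln(0.58)/ln(1.018) ≈ 30.534, so the balance reaches zero during payment 31.

31 payments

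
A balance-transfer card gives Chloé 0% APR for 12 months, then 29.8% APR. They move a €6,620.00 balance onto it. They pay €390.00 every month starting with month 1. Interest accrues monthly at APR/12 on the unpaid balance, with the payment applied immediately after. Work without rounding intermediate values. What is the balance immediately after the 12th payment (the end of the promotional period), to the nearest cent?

Promo months 1–12 at r₀ = 0%/12 = 0; months 13+ at r₁ = 29.8%/12 = 0.0248333.
After month 12 (no interest yet): B = €6,620.00 − 12·€390.00 = €1,940.00.

€1,940.00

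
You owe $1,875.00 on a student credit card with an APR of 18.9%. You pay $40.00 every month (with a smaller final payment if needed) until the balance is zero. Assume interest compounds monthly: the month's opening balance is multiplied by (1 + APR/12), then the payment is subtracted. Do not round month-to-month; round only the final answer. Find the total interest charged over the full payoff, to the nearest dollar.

Monthly rate r = 18.9%/12 = 1.575% = 0.01575.
Payoff takes n = ⌈−ln(1 − rB₀/P)/ln(1+r)⌉ = ⌈85.779⌉ = 86 payments; the last is $31.20.
Total paid = 85·$40.00 + $31.20 = $3,431.20.
Total interest = total paid − principal = $3,431.20 − $1,875.00 = $1,556.20.

$1,556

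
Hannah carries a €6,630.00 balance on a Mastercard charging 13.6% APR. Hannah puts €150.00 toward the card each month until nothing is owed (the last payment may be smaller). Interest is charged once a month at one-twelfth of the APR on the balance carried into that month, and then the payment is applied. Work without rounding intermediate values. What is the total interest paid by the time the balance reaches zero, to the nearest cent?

Monthly rate r = 13.6%/12 = 1.13333% = 0.0113333.
Payoff takes n = ⌈−ln(1 − rB₀/P)/ln(1+r)⌉ = ⌈61.672⌉ = 62 payments; the last is €100.95.
Total paid = 61·€150.00 + €100.95 = €9,250.95.
Total interest = total paid − principal = €9,250.95 − €6,630.00 = €2,620.95.

€2,620.95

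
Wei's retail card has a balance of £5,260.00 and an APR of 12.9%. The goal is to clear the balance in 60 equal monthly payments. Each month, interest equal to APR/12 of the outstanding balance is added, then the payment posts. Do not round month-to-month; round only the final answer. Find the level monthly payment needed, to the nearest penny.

Monthly rate r = 12.9%/12 = 1.075% = 0.01075.
Level-payment amortization: P = B₀·r / (1 − (1+r)^(−n)) = 5260.00·0.01075 / (1 − 1.01075^(−60)).
Denominator 1 − (1+r)^(−60) = 0.473528338.
P = 56.545 / 0.473528338 ≈ 119.41.

£119.41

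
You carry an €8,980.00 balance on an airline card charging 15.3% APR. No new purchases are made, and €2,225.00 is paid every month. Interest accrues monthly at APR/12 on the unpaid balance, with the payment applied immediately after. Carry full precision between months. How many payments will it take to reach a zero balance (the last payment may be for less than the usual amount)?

Monthly rate r = 15.3%/12 = 1.275% = 0.01275.
Recurrence: B ← B·(1+r) − €2,225.00.
Month 1: interest €114.50; balance after payment €6,869.50.
Month 2: interest €87.59; balance after payment €4,732.08.
Month 3: interest €60.33; balance after payment €2,567.42.
Month 4: interest €32.73; balance after payment €375.15.
Month 5: interest €4.78; balance after payment €0.00.

5 months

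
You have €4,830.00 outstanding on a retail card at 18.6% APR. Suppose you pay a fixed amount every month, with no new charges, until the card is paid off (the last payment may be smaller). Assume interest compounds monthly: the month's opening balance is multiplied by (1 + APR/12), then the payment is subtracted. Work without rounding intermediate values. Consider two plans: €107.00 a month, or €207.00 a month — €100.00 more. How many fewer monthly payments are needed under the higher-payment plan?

49 fewer payments

Monthly rate r = 18.6%/12 = 1.55% = 0.0155.
At €107.00/mo: n = ⌈−ln(1 − rB₀/P)/ln(1+r)⌉ = 79 payments (last €22.10); total interest = total paid − €4,830.00 = €3,538.10.
At €207.00/mo: 30 payments (last €38.50); total interest €1,211.50.
Payments saved = 79 − 30 = 49.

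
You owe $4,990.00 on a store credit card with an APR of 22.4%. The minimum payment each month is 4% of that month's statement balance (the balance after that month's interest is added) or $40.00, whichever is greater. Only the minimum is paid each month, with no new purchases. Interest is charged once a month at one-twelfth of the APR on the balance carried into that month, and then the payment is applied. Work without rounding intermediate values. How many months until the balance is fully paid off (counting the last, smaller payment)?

Monthly rate r = 22.4%/12 = 1.86667% = 0.0186667.
While 4% of the post-interest balance exceeds $40.00, each month B ← (B·(1+r))·(1 − 0.04), i.e. B shrinks by the factor (1+r)·0.96 = 0.97792.
This holds for months 1–73. Entering month 74 the balance is $977.79; 4% of the post-interest balance is now below $40.00, so the flat $40.00 minimum applies from here.
From month 74 a fixed $40.00 at rate r clears $977.79 in 33 more payments. Total: 73 + 33 = 106 months.

106 months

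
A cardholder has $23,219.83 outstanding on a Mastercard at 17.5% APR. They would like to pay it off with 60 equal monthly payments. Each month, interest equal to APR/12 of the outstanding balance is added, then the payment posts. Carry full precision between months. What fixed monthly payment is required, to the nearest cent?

$583.33

Monthly rate r = 17.5%/12 = 1.45833% = 0.0145833.
Level-payment amortization: P = B₀·r / (1 − (1+r)^(−n)) = 23219.83·0.0145833 / (1 − 1.01458^(−60)).
Denominator 1 − (1+r)^(−60) = 0.580495552.
P = 338.623 / 0.580495552 ≈ 583.33.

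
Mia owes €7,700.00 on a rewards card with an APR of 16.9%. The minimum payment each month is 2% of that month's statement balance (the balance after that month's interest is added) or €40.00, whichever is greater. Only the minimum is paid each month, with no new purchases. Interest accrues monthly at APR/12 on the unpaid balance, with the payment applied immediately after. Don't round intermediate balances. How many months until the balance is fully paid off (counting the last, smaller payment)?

Monthly rate r = 16.9%/12 = 1.40833% = 0.0140833.
While 2% of the post-interest balance exceeds €40.00, each month B ← (B·(1+r))·(1 − 0.02), i.e. B shrinks by the factor (1+r)·0.98 = 0.9938.
This holds for months 1–220. Entering month 221 the balance is €1,960.78; 2% of the post-interest balance is now below €40.00, so the flat €40.00 minimum applies from here.
From month 221 a fixed €40.00 at rate r clears €1,960.78 in 84 more payments. Total: 220 + 84 = 304 months.

304 months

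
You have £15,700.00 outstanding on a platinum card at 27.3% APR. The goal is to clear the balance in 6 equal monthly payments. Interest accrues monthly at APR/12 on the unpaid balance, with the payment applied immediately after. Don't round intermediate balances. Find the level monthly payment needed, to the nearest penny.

£2,828.92

Monthly rate r = 27.3%/12 = 2.275% = 0.02275.
Level-payment amortization: P = B₀·r / (1 − (1+r)^(−n)) = 15700.00·0.02275 / (1 − 1.02275^(−6)).
Denominator 1 − (1+r)^(−6) = 0.126258284.
P = 357.175 / 0.126258284 ≈ 2828.92.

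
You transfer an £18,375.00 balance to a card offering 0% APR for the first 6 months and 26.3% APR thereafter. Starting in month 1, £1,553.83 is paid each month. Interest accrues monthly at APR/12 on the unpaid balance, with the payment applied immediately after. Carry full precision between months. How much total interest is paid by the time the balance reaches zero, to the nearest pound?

Promo months 1–6 at r₀ = 0%/12 = 0; months 7+ at r₁ = 26.3%/12 = 0.0219167.
After month 6 (no interest yet): B = £18,375.00 − 6·£1,553.83 = £9,052.02.
Then at r₁ with £1,553.83/mo: n₂ = −ln(1 − r₁·B/P)/ln(1+r₁) ≈ 6.30 → 7 more payments.
Total paid = 12·£1,553.83 + £470.64 = £19,116.60; interest = £19,116.60 − £18,375.00 = £741.60.

£742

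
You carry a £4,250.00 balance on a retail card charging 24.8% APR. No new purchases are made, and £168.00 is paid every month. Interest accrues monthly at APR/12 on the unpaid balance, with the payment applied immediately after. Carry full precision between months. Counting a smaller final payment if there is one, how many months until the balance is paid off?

Monthly rate r = 24.8%/12 = 2.06667% = 0.0206667.
Recurrence: B ← B·(1+r) − £168.00.
Month 1: interest £87.83; balance after payment £4,169.83.
Month 2: interest £86.18; balance after payment £4,088.01.
Closed form: n = −ln(1 − rB₀/P)/ln(1+r) = −ln(0.47718)/ln(1.02067) ≈ 36.168, so the balance reaches zero during payment 37.

37 payments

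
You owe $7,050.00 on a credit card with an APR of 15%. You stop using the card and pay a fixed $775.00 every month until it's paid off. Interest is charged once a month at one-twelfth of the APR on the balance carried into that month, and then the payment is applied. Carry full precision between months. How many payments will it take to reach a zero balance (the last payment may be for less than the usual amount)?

10 payments

Monthly rate r = 15%/12 = 1.25% = 0.0125.
Recurrence: B ← B·(1+r) − $775.00.
Month 1: interest $88.12; balance after payment $6,363.12.
Month 2: interest $79.54; balance after payment $5,667.66.
Closed form: n = −ln(1 − rB₀/P)/ln(1+r) = −ln(0.88629)/ln(1.0125) ≈ 9.717, so the balance reaches zero during payment 10.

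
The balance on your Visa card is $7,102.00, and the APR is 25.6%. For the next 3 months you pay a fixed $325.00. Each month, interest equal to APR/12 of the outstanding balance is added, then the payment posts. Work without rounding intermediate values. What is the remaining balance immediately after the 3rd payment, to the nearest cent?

$6,570.35

Monthly rate r = 25.6%/12 = 2.13333% = 0.0213333.
Each month: B ← B·(1+r) − $325.00.
Month 1: interest $151.51; balance after payment $6,928.51.
Month 2: interest $147.81; balance after payment $6,751.32.
Month 3: interest $144.03; balance after payment $6,570.35.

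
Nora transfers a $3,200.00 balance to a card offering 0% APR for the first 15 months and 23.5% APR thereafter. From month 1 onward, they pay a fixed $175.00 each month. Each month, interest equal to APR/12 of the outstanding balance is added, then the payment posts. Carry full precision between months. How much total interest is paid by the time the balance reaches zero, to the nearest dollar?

Promo months 1–15 at r₀ = 0%/12 = 0; months 16+ at r₁ = 23.5%/12 = 0.0195833.
After month 15 (no interest yet): B = $3,200.00 − 15·$175.00 = $575.00.
Then at r₁ with $175.00/mo: n₂ = −ln(1 − r₁·B/P)/ln(1+r₁) ≈ 3.43 → 4 more payments.
Total paid = 18·$175.00 + $75.55 = $3,225.55; interest = $3,225.55 − $3,200.00 = $25.55.

$26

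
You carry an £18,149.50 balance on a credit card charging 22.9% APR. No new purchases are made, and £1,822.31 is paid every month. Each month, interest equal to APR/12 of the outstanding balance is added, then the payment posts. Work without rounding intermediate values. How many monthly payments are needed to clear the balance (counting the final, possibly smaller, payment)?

12 months

Monthly rate r = 22.9%/12 = 1.90833% = 0.0190833.
Recurrence: B ← B·(1+r) − £1,822.31.
Month 1: interest £346.35; balance after payment £16,673.54.
Month 2: interest £318.19; balance after payment £15,169.42.
Closed form: n = −ln(1 − rB₀/P)/ln(1+r) = −ln(0.80994)/ln(1.01908) ≈ 11.151, so the balance reaches zero during payment 12.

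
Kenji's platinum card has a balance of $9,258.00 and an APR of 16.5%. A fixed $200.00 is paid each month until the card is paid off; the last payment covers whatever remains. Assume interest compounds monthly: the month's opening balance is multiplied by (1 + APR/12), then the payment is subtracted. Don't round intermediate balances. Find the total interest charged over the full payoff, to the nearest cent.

Monthly rate r = 16.5%/12 = 1.375% = 0.01375.
Payoff takes n = ⌈−ln(1 − rB₀/P)/ln(1+r)⌉ = ⌈74.101⌉ = 75 payments; the last is $20.24.
Total paid = 74·$200.00 + $20.24 = $14,820.24.
Total interest = total paid − principal = $14,820.24 − $9,258.00 = $5,562.24.

$5,562.24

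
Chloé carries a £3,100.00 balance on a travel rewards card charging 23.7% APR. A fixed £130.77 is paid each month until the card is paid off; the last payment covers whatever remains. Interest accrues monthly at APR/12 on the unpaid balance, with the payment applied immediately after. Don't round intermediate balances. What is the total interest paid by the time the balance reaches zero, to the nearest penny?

£1,122.52

Monthly rate r = 23.7%/12 = 1.975% = 0.01975.
Payoff takes n = ⌈−ln(1 − rB₀/P)/ln(1+r)⌉ = ⌈32.288⌉ = 33 payments; the last is £37.88.
Total paid = 32·£130.77 + £37.88 = £4,222.52.
Total interest = total paid − principal = £4,222.52 − £3,100.00 = £1,122.52.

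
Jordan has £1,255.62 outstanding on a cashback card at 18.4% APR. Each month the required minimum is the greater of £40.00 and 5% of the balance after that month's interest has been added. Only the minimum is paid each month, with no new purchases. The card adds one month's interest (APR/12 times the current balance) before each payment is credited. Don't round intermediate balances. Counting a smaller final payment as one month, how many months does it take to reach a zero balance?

Monthly rate r = 18.4%/12 = 1.53333% = 0.0153333.
While 5% of the post-interest balance exceeds £40.00, each month B ← (B·(1+r))·(1 − 0.05), i.e. B shrinks by the factor (1+r)·0.95 = 0.96457.
This holds for months 1–13. Entering month 14 the balance is £785.56; 5% of the post-interest balance is now below £40.00, so the flat £40.00 minimum applies from here.
From month 14 a fixed £40.00 at rate r clears £785.56 in 24 more payments. Total: 13 + 24 = 37 months.

37 months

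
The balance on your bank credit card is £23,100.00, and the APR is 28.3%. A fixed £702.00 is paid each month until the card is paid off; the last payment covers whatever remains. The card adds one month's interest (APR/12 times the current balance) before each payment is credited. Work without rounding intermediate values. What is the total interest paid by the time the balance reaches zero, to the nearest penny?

Monthly rate r = 28.3%/12 = 2.35833% = 0.0235833.
Payoff takes n = ⌈−ln(1 − rB₀/P)/ln(1+r)⌉ = ⌈64.191⌉ = 65 payments; the last is £135.13.
Total paid = 64·£702.00 + £135.13 = £45,063.13.
Total interest = total paid − principal = £45,063.13 − £23,100.00 = £21,963.13.

£21,963.13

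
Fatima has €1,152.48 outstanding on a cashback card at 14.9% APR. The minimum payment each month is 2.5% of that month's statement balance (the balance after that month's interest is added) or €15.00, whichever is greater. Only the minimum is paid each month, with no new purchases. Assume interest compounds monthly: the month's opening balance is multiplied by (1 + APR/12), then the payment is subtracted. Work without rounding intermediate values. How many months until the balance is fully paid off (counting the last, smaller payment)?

Monthly rate r = 14.9%/12 = 1.24167% = 0.0124167.
While 2.5% of the post-interest balance exceeds €15.00, each month B ← (B·(1+r))·(1 − 0.025), i.e. B shrinks by the factor (1+r)·0.975 = 0.98711.
This holds for months 1–52. Entering month 53 the balance is €586.89; 2.5% of the post-interest balance is now below €15.00, so the flat €15.00 minimum applies from here.
From month 53 a fixed €15.00 at rate r clears €586.89 in 54 more payments. Total: 52 + 54 = 106 months.

106 months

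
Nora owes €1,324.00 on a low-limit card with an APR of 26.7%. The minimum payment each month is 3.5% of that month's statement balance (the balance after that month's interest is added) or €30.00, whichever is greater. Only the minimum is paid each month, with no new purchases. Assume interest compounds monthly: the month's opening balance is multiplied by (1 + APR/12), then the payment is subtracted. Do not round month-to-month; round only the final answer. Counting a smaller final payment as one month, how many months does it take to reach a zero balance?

Monthly rate r = 26.7%/12 = 2.225% = 0.02225.
While 3.5% of the post-interest balance exceeds €30.00, each month B ← (B·(1+r))·(1 − 0.035), i.e. B shrinks by the factor (1+r)·0.965 = 0.98647.
This holds for months 1–34. Entering month 35 the balance is €833.22; 3.5% of the post-interest balance is now below €30.00, so the flat €30.00 minimum applies from here.
From month 35 a fixed €30.00 at rate r clears €833.22 in 44 more payments. Total: 34 + 44 = 78 months.

78 months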